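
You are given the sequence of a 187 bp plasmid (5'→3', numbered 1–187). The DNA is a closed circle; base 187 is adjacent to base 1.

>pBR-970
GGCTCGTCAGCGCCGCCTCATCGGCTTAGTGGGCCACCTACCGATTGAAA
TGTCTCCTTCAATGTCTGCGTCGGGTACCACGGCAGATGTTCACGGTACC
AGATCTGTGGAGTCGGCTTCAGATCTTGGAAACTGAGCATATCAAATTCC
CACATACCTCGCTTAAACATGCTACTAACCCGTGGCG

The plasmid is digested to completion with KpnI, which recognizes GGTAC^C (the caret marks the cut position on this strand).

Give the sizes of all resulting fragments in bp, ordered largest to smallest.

KpnI sites (GGTACC) start at positions 74, 95.
KpnI cuts after base 5 of each site (before the last base), so after positions 78, 99.
Circular molecule, 2 cuts → 2 fragments:
  79–99 → 21 bp
  100–187 then 1–78 → 88 + 78 = 166 bp
Sorted largest to smallest: 166, 21 bp.

166, 21 bp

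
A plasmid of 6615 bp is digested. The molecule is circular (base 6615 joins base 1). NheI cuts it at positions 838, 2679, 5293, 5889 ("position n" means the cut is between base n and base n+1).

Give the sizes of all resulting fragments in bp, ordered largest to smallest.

Circular molecule, 4 cuts → 4 fragments:
  2679 − 838 = 1841 bp
  5293 − 2679 = 2614 bp
  5889 − 5293 = 596 bp
  wrap: 6615 − 5889 + 838 = 1564 bp
Sorted largest to smallest: 2614, 1841, 1564, 596 bp.

2614, 1841, 1564, 596 bp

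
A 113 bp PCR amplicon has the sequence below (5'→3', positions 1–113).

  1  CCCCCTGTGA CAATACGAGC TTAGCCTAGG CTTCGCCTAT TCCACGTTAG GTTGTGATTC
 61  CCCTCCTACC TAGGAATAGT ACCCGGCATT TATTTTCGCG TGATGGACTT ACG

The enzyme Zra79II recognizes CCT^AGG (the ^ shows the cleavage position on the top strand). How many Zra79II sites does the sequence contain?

2

CCTAGG occurs starting at positions 25, 69.
Zra79II cuts at 2 sites.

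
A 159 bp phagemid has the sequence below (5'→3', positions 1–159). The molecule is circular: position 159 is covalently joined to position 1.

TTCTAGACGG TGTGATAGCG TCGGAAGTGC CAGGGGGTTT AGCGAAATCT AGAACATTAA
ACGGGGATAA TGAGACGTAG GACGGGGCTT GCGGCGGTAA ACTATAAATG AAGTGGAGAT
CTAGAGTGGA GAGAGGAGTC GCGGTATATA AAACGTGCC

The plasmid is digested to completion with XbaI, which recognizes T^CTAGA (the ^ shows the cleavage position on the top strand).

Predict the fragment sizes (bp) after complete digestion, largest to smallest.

72, 46, 41 bp

XbaI sites (TCTAGA) start at positions 2, 48, 120.
XbaI cuts after the first base of each site, so after positions 2, 48, 120.
Circular molecule, 3 cuts → 3 fragments:
  3–48 → 46 bp
  49–120 → 72 bp
  121–159 then 1–2 → 39 + 2 = 41 bp
Sorted largest to smallest: 72, 46, 41 bp.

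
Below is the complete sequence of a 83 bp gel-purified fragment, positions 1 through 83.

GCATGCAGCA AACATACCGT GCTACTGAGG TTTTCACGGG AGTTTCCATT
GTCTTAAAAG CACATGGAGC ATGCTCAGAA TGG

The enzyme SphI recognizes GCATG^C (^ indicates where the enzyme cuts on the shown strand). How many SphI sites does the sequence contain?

GCATGC occurs starting at positions 1, 69.
SphI cuts at 2 sites.

2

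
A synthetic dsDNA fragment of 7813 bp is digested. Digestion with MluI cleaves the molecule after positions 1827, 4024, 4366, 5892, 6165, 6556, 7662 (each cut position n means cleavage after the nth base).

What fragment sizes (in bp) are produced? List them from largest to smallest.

Linear molecule, 7 cuts → 8 fragments:
  1827 − 0 = 1827 bp
  4024 − 1827 = 2197 bp
  4366 − 4024 = 342 bp
  5892 − 4366 = 1526 bp
  6165 − 5892 = 273 bp
  6556 − 6165 = 391 bp
  7662 − 6556 = 1106 bp
  7813 − 7662 = 151 bp
Sorted largest to smallest: 2197, 1827, 1526, 1106, 391, 342, 273, 151 bp.

2197, 1827, 1526, 1106, 391, 342, 273, 151 bp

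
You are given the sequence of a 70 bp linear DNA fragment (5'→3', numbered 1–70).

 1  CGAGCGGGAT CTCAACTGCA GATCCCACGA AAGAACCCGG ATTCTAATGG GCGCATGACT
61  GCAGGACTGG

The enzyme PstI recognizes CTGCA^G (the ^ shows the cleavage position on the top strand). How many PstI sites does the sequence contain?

CTGCAG occurs starting at positions 16, 59.
PstI cuts at 2 sites.

2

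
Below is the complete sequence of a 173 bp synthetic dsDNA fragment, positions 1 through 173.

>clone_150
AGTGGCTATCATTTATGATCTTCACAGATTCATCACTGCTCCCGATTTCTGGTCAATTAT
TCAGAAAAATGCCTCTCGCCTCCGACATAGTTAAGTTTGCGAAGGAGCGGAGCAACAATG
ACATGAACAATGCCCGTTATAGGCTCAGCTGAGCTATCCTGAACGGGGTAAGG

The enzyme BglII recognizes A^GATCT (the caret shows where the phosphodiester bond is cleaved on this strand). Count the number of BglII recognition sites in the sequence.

0

No occurrence of AGATCT is present in the sequence.
BglII does not cut: 0 sites.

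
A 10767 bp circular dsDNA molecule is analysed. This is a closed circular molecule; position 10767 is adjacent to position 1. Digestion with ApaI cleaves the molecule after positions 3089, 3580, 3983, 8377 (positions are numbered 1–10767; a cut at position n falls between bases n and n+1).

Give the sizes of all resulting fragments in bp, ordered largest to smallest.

5479, 4394, 491, 403 bp

Circular molecule, 4 cuts → 4 fragments:
  3580 − 3089 = 491 bp
  3983 − 3580 = 403 bp
  8377 − 3983 = 4394 bp
  wrap: 10767 − 8377 + 3089 = 5479 bp
Sorted largest to smallest: 5479, 4394, 491, 403 bp.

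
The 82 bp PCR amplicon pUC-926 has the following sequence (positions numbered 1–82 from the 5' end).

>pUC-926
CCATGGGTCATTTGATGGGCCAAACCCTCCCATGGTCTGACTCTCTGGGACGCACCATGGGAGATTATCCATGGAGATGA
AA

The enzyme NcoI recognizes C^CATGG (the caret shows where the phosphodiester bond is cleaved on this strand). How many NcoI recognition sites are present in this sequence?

4

CCATGG occurs starting at positions 1, 30, 55, 69.
NcoI cuts at 4 sites.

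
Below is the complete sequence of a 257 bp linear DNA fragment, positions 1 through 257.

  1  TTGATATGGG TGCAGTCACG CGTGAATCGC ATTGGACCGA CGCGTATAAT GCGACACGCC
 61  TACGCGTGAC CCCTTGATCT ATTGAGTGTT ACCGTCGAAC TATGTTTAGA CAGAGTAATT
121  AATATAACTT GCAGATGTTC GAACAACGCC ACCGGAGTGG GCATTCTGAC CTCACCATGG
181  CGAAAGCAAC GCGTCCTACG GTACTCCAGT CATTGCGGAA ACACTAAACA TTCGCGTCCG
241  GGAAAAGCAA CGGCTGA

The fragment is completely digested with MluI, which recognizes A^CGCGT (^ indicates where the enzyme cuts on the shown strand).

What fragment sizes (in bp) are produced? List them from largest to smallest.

MluI sites (ACGCGT) start at positions 18, 40, 62, 189.
MluI cuts after the first base of each site, so after positions 18, 40, 62, 189.
Linear molecule, 4 cuts → 5 fragments:
  1–18 → 18 bp
  19–40 → 22 bp
  41–62 → 22 bp
  63–189 → 127 bp
  190–257 → 68 bp
Sorted largest to smallest: 127, 68, 22, 22, 18 bp.

127, 68, 22, 22, 18 bp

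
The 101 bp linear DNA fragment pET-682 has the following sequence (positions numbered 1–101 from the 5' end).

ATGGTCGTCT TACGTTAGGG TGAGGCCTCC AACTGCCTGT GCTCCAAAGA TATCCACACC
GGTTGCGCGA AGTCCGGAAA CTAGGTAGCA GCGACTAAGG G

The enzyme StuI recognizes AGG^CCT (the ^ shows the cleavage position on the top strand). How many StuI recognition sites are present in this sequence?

AGGCCT occurs starting at position 23.
StuI cuts at 1 site.

1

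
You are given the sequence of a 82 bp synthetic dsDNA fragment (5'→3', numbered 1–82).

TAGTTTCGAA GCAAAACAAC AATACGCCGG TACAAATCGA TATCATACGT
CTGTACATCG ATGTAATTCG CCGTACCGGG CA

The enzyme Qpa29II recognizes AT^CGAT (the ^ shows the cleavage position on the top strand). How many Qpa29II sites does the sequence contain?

2

ATCGAT occurs starting at positions 36, 57.
Qpa29II cuts at 2 sites.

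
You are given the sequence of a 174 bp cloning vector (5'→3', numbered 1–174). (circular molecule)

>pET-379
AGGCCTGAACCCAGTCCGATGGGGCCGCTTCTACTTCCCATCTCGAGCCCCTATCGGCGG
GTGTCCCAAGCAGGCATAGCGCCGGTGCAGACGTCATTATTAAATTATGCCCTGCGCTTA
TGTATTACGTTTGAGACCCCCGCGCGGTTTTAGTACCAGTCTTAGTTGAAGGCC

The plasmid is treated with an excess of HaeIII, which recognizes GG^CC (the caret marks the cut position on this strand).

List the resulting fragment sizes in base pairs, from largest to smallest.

148, 21, 5 bp

HaeIII sites (GGCC) start at positions 2, 23, 171.
HaeIII cuts after base 2 of each site, so after positions 3, 24, 172.
Circular molecule, 3 cuts → 3 fragments:
  4–24 → 21 bp
  25–172 → 148 bp
  173–174 then 1–3 → 2 + 3 = 5 bp
Sorted largest to smallest: 148, 21, 5 bp.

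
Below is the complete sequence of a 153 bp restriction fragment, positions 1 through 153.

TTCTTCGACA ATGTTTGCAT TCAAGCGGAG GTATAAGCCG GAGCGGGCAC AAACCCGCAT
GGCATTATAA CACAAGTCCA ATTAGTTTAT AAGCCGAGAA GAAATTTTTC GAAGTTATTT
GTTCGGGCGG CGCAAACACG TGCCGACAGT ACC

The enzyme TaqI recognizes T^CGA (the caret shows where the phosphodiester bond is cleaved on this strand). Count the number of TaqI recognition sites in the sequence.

2

TCGA occurs starting at positions 5, 109.
TaqI cuts at 2 sites.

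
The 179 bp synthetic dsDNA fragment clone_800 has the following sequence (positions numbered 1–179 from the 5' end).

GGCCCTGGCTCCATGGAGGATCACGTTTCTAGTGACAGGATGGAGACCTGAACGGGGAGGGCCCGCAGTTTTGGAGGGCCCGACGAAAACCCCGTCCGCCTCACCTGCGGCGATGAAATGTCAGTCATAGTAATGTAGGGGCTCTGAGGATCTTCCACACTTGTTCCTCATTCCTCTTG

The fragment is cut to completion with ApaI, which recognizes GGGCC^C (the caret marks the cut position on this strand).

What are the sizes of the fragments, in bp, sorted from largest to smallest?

99, 63, 17 bp

ApaI sites (GGGCCC) start at positions 59, 76.
ApaI cuts after base 5 of each site (before the last base), so after positions 63, 80.
Linear molecule, 2 cuts → 3 fragments:
  1–63 → 63 bp
  64–80 → 17 bp
  81–179 → 99 bp
Sorted largest to smallest: 99, 63, 17 bp.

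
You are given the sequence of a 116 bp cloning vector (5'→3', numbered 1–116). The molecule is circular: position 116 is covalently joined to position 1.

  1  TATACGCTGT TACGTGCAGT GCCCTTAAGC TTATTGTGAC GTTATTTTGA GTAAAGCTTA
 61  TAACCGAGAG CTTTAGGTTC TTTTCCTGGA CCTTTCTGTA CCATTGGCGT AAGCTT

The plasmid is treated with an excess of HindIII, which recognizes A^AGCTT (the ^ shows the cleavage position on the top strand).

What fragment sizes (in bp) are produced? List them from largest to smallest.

57, 32, 27 bp

HindIII sites (AAGCTT) start at positions 27, 54, 111.
HindIII cuts after the first base of each site, so after positions 27, 54, 111.
Circular molecule, 3 cuts → 3 fragments:
  28–54 → 27 bp
  55–111 → 57 bp
  112–116 then 1–27 → 5 + 27 = 32 bp
Sorted largest to smallest: 57, 32, 27 bp.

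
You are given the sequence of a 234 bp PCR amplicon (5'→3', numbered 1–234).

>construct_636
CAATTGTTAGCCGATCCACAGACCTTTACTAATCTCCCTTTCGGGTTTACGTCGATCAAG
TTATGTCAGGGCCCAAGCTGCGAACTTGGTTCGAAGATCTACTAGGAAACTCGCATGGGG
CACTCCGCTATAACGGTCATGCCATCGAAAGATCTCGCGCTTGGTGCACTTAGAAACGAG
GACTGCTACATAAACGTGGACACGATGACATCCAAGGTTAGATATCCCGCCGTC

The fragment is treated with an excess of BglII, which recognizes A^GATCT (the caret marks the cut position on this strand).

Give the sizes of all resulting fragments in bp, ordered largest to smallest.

95, 84, 55 bp

BglII sites (AGATCT) start at positions 95, 150.
BglII cuts after the first base of each site, so after positions 95, 150.
Linear molecule, 2 cuts → 3 fragments:
  1–95 → 95 bp
  96–150 → 55 bp
  151–234 → 84 bp
Sorted largest to smallest: 95, 84, 55 bp.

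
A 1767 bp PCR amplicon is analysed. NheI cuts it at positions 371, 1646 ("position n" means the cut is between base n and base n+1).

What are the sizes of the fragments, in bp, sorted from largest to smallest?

Linear molecule, 2 cuts → 3 fragments:
  371 − 0 = 371 bp
  1646 − 371 = 1275 bp
  1767 − 1646 = 121 bp
Sorted largest to smallest: 1275, 371, 121 bp.

1275, 371, 121 bp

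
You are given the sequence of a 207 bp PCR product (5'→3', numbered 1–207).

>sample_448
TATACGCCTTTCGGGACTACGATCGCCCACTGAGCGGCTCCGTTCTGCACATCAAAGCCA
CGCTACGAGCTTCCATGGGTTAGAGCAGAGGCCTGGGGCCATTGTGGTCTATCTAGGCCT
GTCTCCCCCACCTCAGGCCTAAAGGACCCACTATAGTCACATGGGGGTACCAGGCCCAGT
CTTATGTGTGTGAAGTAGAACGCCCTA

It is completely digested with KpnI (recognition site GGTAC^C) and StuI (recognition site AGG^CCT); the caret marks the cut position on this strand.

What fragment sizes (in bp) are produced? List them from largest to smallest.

91, 37, 33, 26, 20 bp

The KpnI site (GGTACC) starts at position 166.
KpnI cuts after base 5 of each site (before the last base), so after position 170.
StuI sites (AGGCCT) start at positions 89, 115, 135.
StuI cuts after base 3 of each site, so after positions 91, 117, 137.
Combined cut positions: 91, 117, 137, 170.
Linear molecule, 4 cuts → 5 fragments:
  1–91 → 91 bp
  92–117 → 26 bp
  118–137 → 20 bp
  138–170 → 33 bp
  171–207 → 37 bp
Sorted largest to smallest: 91, 37, 33, 26, 20 bp.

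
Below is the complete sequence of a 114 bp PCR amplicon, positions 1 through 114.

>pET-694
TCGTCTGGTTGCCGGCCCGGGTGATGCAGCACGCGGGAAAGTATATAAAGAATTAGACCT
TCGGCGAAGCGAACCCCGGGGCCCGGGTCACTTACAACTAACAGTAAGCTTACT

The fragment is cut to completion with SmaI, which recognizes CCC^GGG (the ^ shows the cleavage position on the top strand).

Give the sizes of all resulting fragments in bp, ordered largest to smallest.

SmaI sites (CCCGGG) start at positions 16, 75, 82.
SmaI cuts after base 3 of each site, so after positions 18, 77, 84.
Linear molecule, 3 cuts → 4 fragments:
  1–18 → 18 bp
  19–77 → 59 bp
  78–84 → 7 bp
  85–114 → 30 bp
Sorted largest to smallest: 59, 30, 18, 7 bp.

59, 30, 18, 7 bp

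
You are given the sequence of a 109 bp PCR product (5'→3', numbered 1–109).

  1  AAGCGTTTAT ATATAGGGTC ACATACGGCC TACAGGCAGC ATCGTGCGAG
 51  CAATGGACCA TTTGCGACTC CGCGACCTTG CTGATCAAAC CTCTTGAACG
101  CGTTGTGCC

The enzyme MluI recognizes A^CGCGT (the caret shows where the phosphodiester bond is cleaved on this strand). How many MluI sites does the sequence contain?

1

ACGCGT occurs starting at position 98.
MluI cuts at 1 site.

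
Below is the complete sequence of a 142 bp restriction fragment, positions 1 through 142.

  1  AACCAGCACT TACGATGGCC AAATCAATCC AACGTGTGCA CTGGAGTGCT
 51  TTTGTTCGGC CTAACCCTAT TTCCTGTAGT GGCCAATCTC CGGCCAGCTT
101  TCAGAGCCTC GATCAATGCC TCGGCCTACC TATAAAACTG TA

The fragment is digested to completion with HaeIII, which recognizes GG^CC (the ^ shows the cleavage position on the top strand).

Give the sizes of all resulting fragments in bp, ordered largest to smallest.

HaeIII sites (GGCC) start at positions 17, 58, 81, 92, 123.
HaeIII cuts after base 2 of each site, so after positions 18, 59, 82, 93, 124.
Linear molecule, 5 cuts → 6 fragments:
  1–18 → 18 bp
  19–59 → 41 bp
  60–82 → 23 bp
  83–93 → 11 bp
  94–124 → 31 bp
  125–142 → 18 bp
Sorted largest to smallest: 41, 31, 23, 18, 18, 11 bp.

41, 31, 23, 18, 18, 11 bp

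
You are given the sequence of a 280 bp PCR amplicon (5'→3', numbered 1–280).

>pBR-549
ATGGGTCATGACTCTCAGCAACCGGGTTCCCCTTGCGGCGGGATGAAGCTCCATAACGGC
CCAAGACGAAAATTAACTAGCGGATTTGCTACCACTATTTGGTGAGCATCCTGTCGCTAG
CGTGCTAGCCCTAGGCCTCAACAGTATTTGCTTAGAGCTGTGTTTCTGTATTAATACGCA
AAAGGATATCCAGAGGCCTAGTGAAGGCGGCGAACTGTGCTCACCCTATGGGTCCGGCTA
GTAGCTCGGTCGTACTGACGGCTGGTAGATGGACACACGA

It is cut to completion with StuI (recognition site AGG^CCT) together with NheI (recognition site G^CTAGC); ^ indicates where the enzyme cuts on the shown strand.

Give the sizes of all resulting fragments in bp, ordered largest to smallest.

StuI sites (AGGCCT) start at positions 133, 194.
StuI cuts after base 3 of each site, so after positions 135, 196.
NheI sites (GCTAGC) start at positions 116, 124.
NheI cuts after the first base of each site, so after positions 116, 124.
Combined cut positions: 116, 124, 135, 196.
Linear molecule, 4 cuts → 5 fragments:
  1–116 → 116 bp
  117–124 → 8 bp
  125–135 → 11 bp
  136–196 → 61 bp
  197–280 → 84 bp
Sorted largest to smallest: 116, 84, 61, 11, 8 bp.

116, 84, 61, 11, 8 bp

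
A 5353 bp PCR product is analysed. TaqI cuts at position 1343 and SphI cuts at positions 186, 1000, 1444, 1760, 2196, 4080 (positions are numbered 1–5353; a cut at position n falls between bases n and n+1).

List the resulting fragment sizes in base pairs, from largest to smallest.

Combined cut positions (sorted): 186, 1000, 1343, 1444, 1760, 2196, 4080.
Linear molecule, 7 cuts → 8 fragments:
  186 − 0 = 186 bp
  1000 − 186 = 814 bp
  1343 − 1000 = 343 bp
  1444 − 1343 = 101 bp
  1760 − 1444 = 316 bp
  2196 − 1760 = 436 bp
  4080 − 2196 = 1884 bp
  5353 − 4080 = 1273 bp
Sorted largest to smallest: 1884, 1273, 814, 436, 343, 316, 186, 101 bp.

1884, 1273, 814, 436, 343, 316, 186, 101 bp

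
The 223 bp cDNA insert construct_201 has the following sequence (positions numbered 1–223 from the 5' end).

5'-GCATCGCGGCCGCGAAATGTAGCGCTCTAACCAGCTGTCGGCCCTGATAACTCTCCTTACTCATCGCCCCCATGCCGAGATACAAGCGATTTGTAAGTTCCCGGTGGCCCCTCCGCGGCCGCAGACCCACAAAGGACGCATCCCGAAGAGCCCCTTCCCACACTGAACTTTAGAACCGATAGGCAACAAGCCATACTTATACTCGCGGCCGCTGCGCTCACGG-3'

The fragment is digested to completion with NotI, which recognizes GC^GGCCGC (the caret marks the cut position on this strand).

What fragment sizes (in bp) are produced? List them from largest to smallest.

109, 90, 17, 7 bp

NotI sites (GCGGCCGC) start at positions 6, 115, 205.
NotI cuts after base 2 of each site, so after positions 7, 116, 206.
Linear molecule, 3 cuts → 4 fragments:
  1–7 → 7 bp
  8–116 → 109 bp
  117–206 → 90 bp
  207–223 → 17 bp
Sorted largest to smallest: 109, 90, 17, 7 bp.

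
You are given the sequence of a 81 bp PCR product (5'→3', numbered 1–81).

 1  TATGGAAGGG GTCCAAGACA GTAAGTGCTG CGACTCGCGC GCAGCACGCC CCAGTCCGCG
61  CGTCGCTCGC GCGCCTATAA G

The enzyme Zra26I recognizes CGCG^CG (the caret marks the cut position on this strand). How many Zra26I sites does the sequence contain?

CGCGCG occurs starting at positions 36, 57, 68.
Zra26I cuts at 3 sites.

3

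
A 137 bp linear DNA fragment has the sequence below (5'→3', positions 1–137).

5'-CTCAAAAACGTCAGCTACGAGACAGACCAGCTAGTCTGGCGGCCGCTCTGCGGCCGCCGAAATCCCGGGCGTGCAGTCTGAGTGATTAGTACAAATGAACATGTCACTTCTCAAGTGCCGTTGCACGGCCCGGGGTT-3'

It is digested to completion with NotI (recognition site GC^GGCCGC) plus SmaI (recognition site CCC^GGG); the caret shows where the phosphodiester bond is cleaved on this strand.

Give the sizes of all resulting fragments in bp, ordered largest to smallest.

NotI sites (GCGGCCGC) start at positions 39, 50.
NotI cuts after base 2 of each site, so after positions 40, 51.
SmaI sites (CCCGGG) start at positions 64, 129.
SmaI cuts after base 3 of each site, so after positions 66, 131.
Combined cut positions: 40, 51, 66, 131.
Linear molecule, 4 cuts → 5 fragments:
  1–40 → 40 bp
  41–51 → 11 bp
  52–66 → 15 bp
  67–131 → 65 bp
  132–137 → 6 bp
Sorted largest to smallest: 65, 40, 15, 11, 6 bp.

65, 40, 15, 11, 6 bp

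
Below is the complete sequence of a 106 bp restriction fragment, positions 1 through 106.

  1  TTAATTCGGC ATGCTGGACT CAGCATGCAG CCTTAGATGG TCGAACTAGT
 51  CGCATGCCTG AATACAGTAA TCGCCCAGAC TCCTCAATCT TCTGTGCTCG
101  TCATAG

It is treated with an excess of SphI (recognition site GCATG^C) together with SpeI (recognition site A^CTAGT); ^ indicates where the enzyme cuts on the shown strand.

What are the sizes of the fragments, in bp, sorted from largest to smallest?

50, 18, 14, 13, 11 bp

SphI sites (GCATGC) start at positions 9, 23, 52.
SphI cuts after base 5 of each site (before the last base), so after positions 13, 27, 56.
The SpeI site (ACTAGT) starts at position 45.
SpeI cuts after the first base of each site, so after position 45.
Combined cut positions: 13, 27, 45, 56.
Linear molecule, 4 cuts → 5 fragments:
  1–13 → 13 bp
  14–27 → 14 bp
  28–45 → 18 bp
  46–56 → 11 bp
  57–106 → 50 bp
Sorted largest to smallest: 50, 18, 14, 13, 11 bp.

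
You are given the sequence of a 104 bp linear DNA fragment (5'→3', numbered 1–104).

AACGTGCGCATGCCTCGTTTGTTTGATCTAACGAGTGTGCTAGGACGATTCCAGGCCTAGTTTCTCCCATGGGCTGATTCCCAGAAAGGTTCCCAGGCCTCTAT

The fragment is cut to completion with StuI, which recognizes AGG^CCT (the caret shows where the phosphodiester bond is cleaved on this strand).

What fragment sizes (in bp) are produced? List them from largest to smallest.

55, 42, 7 bp

StuI sites (AGGCCT) start at positions 53, 95.
StuI cuts after base 3 of each site, so after positions 55, 97.
Linear molecule, 2 cuts → 3 fragments:
  1–55 → 55 bp
  56–97 → 42 bp
  98–104 → 7 bp
Sorted largest to smallest: 55, 42, 7 bp.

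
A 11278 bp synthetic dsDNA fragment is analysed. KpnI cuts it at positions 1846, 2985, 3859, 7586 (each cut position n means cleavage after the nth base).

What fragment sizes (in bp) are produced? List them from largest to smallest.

3727, 3692, 1846, 1139, 874 bp

Linear molecule, 4 cuts → 5 fragments:
  1846 − 0 = 1846 bp
  2985 − 1846 = 1139 bp
  3859 − 2985 = 874 bp
  7586 − 3859 = 3727 bp
  11278 − 7586 = 3692 bp
Sorted largest to smallest: 3727, 3692, 1846, 1139, 874 bp.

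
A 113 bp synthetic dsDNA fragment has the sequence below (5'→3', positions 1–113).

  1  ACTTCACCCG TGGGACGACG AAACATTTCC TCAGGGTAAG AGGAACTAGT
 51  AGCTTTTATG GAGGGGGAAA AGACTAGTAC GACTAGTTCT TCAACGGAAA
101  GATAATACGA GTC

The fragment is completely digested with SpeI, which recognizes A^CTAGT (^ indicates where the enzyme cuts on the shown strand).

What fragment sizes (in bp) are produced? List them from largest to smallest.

45, 31, 28, 9 bp

SpeI sites (ACTAGT) start at positions 45, 73, 82.
SpeI cuts after the first base of each site, so after positions 45, 73, 82.
Linear molecule, 3 cuts → 4 fragments:
  1–45 → 45 bp
  46–73 → 28 bp
  74–82 → 9 bp
  83–113 → 31 bp
Sorted largest to smallest: 45, 31, 28, 9 bp.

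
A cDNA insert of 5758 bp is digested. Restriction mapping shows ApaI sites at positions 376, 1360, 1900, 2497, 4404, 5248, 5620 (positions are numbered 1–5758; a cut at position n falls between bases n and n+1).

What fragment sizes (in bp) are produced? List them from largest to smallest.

1907, 984, 844, 597, 540, 376, 372, 138 bp

Linear molecule, 7 cuts → 8 fragments:
  376 − 0 = 376 bp
  1360 − 376 = 984 bp
  1900 − 1360 = 540 bp
  2497 − 1900 = 597 bp
  4404 − 2497 = 1907 bp
  5248 − 4404 = 844 bp
  5620 − 5248 = 372 bp
  5758 − 5620 = 138 bp
Sorted largest to smallest: 1907, 984, 844, 597, 540, 376, 372, 138 bp.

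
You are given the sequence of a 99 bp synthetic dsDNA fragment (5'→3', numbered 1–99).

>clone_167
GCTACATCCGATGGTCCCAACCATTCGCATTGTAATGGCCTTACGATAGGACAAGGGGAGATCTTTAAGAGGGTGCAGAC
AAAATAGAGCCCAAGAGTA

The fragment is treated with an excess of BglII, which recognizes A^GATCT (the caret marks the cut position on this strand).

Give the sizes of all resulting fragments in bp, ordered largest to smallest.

The BglII site (AGATCT) starts at position 59.
BglII cuts after the first base of each site, so after position 59.
Linear molecule, 1 cut → 2 fragments:
  1–59 → 59 bp
  60–99 → 40 bp
Sorted largest to smallest: 59, 40 bp.

59, 40 bp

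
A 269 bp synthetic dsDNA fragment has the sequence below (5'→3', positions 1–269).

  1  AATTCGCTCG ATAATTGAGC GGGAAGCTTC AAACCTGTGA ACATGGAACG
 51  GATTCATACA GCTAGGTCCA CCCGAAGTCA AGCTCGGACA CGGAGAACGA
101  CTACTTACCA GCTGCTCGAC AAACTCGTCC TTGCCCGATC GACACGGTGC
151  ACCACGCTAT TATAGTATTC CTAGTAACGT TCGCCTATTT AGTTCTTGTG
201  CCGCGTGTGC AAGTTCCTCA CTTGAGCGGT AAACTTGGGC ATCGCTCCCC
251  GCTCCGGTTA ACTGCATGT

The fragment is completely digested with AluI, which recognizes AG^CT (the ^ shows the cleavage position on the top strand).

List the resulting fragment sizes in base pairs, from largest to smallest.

158, 35, 29, 26, 21 bp

AluI sites (AGCT) start at positions 25, 60, 81, 110.
AluI cuts after base 2 of each site, so after positions 26, 61, 82, 111.
Linear molecule, 4 cuts → 5 fragments:
  1–26 → 26 bp
  27–61 → 35 bp
  62–82 → 21 bp
  83–111 → 29 bp
  112–269 → 158 bp
Sorted largest to smallest: 158, 35, 29, 26, 21 bp.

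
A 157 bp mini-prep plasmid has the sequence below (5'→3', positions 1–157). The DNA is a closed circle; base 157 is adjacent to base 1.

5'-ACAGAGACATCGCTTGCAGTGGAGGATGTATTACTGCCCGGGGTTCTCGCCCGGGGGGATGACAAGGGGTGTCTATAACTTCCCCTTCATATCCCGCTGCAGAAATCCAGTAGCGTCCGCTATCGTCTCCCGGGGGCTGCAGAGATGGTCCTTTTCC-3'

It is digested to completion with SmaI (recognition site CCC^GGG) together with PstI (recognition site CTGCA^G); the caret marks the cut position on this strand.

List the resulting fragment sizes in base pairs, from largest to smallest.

SmaI sites (CCCGGG) start at positions 37, 50, 129.
SmaI cuts after base 3 of each site, so after positions 39, 52, 131.
PstI sites (CTGCAG) start at positions 97, 137.
PstI cuts after base 5 of each site (before the last base), so after positions 101, 141.
Combined cut positions: 39, 52, 101, 131, 141.
Circular molecule, 5 cuts → 5 fragments:
  40–52 → 13 bp
  53–101 → 49 bp
  102–131 → 30 bp
  132–141 → 10 bp
  142–157 then 1–39 → 16 + 39 = 55 bp
Sorted largest to smallest: 55, 49, 30, 13, 10 bp.

55, 49, 30, 13, 10 bp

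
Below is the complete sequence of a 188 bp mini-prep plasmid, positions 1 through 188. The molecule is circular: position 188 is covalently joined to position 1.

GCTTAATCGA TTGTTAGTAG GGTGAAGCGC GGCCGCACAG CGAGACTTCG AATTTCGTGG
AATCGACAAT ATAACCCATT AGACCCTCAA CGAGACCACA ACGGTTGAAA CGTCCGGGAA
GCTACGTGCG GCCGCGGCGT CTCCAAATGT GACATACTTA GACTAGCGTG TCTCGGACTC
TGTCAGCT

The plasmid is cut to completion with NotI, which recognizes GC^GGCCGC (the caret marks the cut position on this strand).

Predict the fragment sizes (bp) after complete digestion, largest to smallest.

99, 89 bp

NotI sites (GCGGCCGC) start at positions 29, 128.
NotI cuts after base 2 of each site, so after positions 30, 129.
Circular molecule, 2 cuts → 2 fragments:
  31–129 → 99 bp
  130–188 then 1–30 → 59 + 30 = 89 bp
Sorted largest to smallest: 99, 89 bp.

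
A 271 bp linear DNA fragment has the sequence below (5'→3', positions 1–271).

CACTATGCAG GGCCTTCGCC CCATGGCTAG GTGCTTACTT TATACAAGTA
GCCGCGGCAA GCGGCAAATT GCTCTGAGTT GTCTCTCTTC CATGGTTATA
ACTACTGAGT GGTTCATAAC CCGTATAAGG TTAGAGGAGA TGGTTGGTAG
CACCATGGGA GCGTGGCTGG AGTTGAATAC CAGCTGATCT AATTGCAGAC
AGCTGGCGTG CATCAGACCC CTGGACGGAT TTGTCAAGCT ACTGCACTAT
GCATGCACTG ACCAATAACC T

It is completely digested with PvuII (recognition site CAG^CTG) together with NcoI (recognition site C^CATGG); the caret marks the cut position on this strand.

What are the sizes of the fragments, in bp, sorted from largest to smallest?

PvuII sites (CAGCTG) start at positions 181, 200.
PvuII cuts after base 3 of each site, so after positions 183, 202.
NcoI sites (CCATGG) start at positions 21, 90, 153.
NcoI cuts after the first base of each site, so after positions 21, 90, 153.
Combined cut positions: 21, 90, 153, 183, 202.
Linear molecule, 5 cuts → 6 fragments:
  1–21 → 21 bp
  22–90 → 69 bp
  91–153 → 63 bp
  154–183 → 30 bp
  184–202 → 19 bp
  203–271 → 69 bp
Sorted largest to smallest: 69, 69, 63, 30, 21, 19 bp.

69, 69, 63, 30, 21, 19 bp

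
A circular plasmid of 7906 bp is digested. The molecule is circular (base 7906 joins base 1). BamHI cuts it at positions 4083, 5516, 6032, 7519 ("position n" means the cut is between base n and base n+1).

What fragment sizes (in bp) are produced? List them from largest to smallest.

Circular molecule, 4 cuts → 4 fragments:
  5516 − 4083 = 1433 bp
  6032 − 5516 = 516 bp
  7519 − 6032 = 1487 bp
  wrap: 7906 − 7519 + 4083 = 4470 bp
Sorted largest to smallest: 4470, 1487, 1433, 516 bp.

4470, 1487, 1433, 516 bp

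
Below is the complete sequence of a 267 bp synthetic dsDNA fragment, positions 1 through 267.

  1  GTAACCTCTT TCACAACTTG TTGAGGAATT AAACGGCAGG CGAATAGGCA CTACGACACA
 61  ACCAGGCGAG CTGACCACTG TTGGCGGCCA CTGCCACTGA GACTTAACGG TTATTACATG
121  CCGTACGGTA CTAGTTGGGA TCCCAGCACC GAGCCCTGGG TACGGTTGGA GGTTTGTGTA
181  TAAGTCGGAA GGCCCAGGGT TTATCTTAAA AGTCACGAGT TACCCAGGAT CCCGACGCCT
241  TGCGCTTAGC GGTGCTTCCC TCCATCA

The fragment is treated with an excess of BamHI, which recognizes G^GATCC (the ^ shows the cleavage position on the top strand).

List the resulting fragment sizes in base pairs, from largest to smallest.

BamHI sites (GGATCC) start at positions 138, 227.
BamHI cuts after the first base of each site, so after positions 138, 227.
Linear molecule, 2 cuts → 3 fragments:
  1–138 → 138 bp
  139–227 → 89 bp
  228–267 → 40 bp
Sorted largest to smallest: 138, 89, 40 bp.

138, 89, 40 bp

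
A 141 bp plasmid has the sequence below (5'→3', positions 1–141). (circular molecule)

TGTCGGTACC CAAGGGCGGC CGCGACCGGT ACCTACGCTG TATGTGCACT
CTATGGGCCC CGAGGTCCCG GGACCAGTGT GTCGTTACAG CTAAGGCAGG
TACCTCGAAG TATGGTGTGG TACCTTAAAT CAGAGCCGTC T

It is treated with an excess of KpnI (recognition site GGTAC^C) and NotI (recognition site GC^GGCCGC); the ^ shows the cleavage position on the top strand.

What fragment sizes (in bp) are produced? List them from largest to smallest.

71, 27, 20, 15, 8 bp

KpnI sites (GGTACC) start at positions 5, 28, 99, 119.
KpnI cuts after base 5 of each site (before the last base), so after positions 9, 32, 103, 123.
The NotI site (GCGGCCGC) starts at position 16.
NotI cuts after base 2 of each site, so after position 17.
Combined cut positions: 9, 17, 32, 103, 123.
Circular molecule, 5 cuts → 5 fragments:
  10–17 → 8 bp
  18–32 → 15 bp
  33–103 → 71 bp
  104–123 → 20 bp
  124–141 then 1–9 → 18 + 9 = 27 bp
Sorted largest to smallest: 71, 27, 20, 15, 8 bp.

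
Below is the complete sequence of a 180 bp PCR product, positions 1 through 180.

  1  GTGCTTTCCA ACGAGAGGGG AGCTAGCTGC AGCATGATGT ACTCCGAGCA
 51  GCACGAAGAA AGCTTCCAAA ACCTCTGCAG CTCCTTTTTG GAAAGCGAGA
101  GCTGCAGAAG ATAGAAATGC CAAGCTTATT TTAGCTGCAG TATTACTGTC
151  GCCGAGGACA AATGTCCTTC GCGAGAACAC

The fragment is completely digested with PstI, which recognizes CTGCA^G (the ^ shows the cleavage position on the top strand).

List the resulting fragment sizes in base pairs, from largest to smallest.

48, 41, 33, 31, 27 bp

PstI sites (CTGCAG) start at positions 27, 75, 102, 135.
PstI cuts after base 5 of each site (before the last base), so after positions 31, 79, 106, 139.
Linear molecule, 4 cuts → 5 fragments:
  1–31 → 31 bp
  32–79 → 48 bp
  80–106 → 27 bp
  107–139 → 33 bp
  140–180 → 41 bp
Sorted largest to smallest: 48, 41, 33, 31, 27 bp.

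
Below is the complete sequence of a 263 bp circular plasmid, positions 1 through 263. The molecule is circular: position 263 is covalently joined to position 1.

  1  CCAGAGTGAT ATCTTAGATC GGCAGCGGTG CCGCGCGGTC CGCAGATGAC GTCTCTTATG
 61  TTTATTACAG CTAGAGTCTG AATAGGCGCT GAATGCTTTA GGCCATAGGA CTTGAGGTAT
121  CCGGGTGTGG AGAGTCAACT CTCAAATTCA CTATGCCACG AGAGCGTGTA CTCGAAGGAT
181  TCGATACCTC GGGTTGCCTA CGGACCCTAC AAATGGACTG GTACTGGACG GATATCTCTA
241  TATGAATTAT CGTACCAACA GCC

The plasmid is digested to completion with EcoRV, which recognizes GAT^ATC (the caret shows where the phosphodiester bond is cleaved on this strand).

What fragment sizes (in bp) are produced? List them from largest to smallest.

223, 40 bp

EcoRV sites (GATATC) start at positions 8, 231.
EcoRV cuts after base 3 of each site, so after positions 10, 233.
Circular molecule, 2 cuts → 2 fragments:
  11–233 → 223 bp
  234–263 then 1–10 → 30 + 10 = 40 bp
Sorted largest to smallest: 223, 40 bp.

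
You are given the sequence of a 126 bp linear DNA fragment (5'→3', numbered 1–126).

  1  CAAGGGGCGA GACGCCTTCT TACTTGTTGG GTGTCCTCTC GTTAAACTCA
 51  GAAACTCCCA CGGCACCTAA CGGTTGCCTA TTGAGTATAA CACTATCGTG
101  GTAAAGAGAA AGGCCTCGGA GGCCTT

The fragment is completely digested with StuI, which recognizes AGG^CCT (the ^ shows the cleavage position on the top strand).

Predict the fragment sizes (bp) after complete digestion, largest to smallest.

StuI sites (AGGCCT) start at positions 111, 120.
StuI cuts after base 3 of each site, so after positions 113, 122.
Linear molecule, 2 cuts → 3 fragments:
  1–113 → 113 bp
  114–122 → 9 bp
  123–126 → 4 bp
Sorted largest to smallest: 113, 9, 4 bp.

113, 9, 4 bp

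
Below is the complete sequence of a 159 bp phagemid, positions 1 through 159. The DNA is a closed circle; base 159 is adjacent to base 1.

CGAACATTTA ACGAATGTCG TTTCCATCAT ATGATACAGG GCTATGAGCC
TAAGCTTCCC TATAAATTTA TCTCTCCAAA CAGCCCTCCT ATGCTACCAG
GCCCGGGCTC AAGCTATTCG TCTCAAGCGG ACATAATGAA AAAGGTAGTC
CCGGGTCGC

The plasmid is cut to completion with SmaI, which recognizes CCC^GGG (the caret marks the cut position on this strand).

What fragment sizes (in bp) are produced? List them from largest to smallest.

111, 48 bp

SmaI sites (CCCGGG) start at positions 102, 150.
SmaI cuts after base 3 of each site, so after positions 104, 152.
Circular molecule, 2 cuts → 2 fragments:
  105–152 → 48 bp
  153–159 then 1–104 → 7 + 104 = 111 bp
Sorted largest to smallest: 111, 48 bp.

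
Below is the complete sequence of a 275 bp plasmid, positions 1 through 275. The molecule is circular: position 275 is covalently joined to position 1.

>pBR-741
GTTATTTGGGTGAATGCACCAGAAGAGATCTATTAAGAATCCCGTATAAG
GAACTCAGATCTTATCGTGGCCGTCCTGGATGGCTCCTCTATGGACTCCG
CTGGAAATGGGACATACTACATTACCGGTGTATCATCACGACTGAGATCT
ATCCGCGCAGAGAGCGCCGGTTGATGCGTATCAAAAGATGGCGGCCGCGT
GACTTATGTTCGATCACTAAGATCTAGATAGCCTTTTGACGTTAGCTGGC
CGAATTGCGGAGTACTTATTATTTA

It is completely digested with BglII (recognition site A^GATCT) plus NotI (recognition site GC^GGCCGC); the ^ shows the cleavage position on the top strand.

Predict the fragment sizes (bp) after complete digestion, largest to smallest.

BglII sites (AGATCT) start at positions 26, 57, 145, 220.
BglII cuts after the first base of each site, so after positions 26, 57, 145, 220.
The NotI site (GCGGCCGC) starts at position 191.
NotI cuts after base 2 of each site, so after position 192.
Combined cut positions: 26, 57, 145, 192, 220.
Circular molecule, 5 cuts → 5 fragments:
  27–57 → 31 bp
  58–145 → 88 bp
  146–192 → 47 bp
  193–220 → 28 bp
  221–275 then 1–26 → 55 + 26 = 81 bp
Sorted largest to smallest: 88, 81, 47, 31, 28 bp.

88, 81, 47, 31, 28 bp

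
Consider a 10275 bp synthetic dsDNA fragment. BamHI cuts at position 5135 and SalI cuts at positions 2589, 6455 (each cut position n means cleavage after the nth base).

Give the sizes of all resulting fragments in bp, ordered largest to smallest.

Combined cut positions (sorted): 2589, 5135, 6455.
Linear molecule, 3 cuts → 4 fragments:
  2589 − 0 = 2589 bp
  5135 − 2589 = 2546 bp
  6455 − 5135 = 1320 bp
  10275 − 6455 = 3820 bp
Sorted largest to smallest: 3820, 2589, 2546, 1320 bp.

3820, 2589, 2546, 1320 bp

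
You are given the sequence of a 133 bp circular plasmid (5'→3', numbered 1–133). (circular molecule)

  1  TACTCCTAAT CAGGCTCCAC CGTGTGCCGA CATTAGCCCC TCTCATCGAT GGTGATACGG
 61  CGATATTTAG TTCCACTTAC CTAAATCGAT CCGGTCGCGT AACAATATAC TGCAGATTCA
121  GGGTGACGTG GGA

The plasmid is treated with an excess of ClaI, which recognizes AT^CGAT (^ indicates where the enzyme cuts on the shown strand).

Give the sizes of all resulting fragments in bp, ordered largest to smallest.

ClaI sites (ATCGAT) start at positions 45, 85.
ClaI cuts after base 2 of each site, so after positions 46, 86.
Circular molecule, 2 cuts → 2 fragments:
  47–86 → 40 bp
  87–133 then 1–46 → 47 + 46 = 93 bp
Sorted largest to smallest: 93, 40 bp.

93, 40 bp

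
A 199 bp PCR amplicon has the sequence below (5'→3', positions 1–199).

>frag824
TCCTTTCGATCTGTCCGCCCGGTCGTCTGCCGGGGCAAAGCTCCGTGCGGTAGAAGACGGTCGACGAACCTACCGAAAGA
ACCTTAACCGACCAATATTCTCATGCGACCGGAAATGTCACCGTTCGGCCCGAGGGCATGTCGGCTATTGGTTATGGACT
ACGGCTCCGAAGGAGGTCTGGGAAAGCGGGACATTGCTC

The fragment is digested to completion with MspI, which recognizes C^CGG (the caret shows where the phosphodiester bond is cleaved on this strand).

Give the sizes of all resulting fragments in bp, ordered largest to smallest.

90, 79, 19, 11 bp

MspI sites (CCGG) start at positions 19, 30, 109.
MspI cuts after the first base of each site, so after positions 19, 30, 109.
Linear molecule, 3 cuts → 4 fragments:
  1–19 → 19 bp
  20–30 → 11 bp
  31–109 → 79 bp
  110–199 → 90 bp
Sorted largest to smallest: 90, 79, 19, 11 bp.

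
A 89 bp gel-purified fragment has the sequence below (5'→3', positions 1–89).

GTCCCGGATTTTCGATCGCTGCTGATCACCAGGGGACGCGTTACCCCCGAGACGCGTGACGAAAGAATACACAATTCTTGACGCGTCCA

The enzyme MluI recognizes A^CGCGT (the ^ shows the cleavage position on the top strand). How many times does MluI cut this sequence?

ACGCGT occurs starting at positions 36, 52, 81.
MluI cuts at 3 sites.

3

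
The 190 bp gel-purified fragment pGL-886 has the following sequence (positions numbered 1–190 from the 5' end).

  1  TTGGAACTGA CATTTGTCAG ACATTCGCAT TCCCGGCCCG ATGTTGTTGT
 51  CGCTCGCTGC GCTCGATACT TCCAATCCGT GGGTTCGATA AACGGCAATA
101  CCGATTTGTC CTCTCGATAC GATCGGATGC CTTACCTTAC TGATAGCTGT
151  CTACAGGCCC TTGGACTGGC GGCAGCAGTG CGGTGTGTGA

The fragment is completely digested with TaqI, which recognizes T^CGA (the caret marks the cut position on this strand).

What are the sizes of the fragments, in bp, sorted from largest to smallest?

TaqI sites (TCGA) start at positions 63, 85, 114.
TaqI cuts after the first base of each site, so after positions 63, 85, 114.
Linear molecule, 3 cuts → 4 fragments:
  1–63 → 63 bp
  64–85 → 22 bp
  86–114 → 29 bp
  115–190 → 76 bp
Sorted largest to smallest: 76, 63, 29, 22 bp.

76, 63, 29, 22 bp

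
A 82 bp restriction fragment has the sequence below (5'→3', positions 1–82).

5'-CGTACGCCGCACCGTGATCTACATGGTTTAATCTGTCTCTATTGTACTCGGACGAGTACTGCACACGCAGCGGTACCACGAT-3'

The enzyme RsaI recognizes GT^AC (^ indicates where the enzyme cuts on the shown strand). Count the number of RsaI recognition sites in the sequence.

GTAC occurs starting at positions 2, 44, 56, 73.
RsaI cuts at 4 sites.

4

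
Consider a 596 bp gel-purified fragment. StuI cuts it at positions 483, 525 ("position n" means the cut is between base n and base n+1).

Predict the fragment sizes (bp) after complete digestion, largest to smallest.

Linear molecule, 2 cuts → 3 fragments:
  483 − 0 = 483 bp
  525 − 483 = 42 bp
  596 − 525 = 71 bp
Sorted largest to smallest: 483, 71, 42 bp.

483, 71, 42 bp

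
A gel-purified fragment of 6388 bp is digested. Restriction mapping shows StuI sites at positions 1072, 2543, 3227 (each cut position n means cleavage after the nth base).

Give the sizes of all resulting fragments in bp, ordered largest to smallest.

3161, 1471, 1072, 684 bp

Linear molecule, 3 cuts → 4 fragments:
  1072 − 0 = 1072 bp
  2543 − 1072 = 1471 bp
  3227 − 2543 = 684 bp
  6388 − 3227 = 3161 bp
Sorted largest to smallest: 3161, 1471, 1072, 684 bp.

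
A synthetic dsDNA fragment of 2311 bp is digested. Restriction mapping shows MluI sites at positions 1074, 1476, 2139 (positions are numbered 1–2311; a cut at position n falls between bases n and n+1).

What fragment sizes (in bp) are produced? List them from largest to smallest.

1074, 663, 402, 172 bp

Linear molecule, 3 cuts → 4 fragments:
  1074 − 0 = 1074 bp
  1476 − 1074 = 402 bp
  2139 − 1476 = 663 bp
  2311 − 2139 = 172 bp
Sorted largest to smallest: 1074, 663, 402, 172 bp.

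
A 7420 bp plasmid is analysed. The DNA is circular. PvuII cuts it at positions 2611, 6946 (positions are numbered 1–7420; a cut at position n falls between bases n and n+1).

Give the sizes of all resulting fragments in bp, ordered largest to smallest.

4335, 3085 bp

Circular molecule, 2 cuts → 2 fragments:
  6946 − 2611 = 4335 bp
  wrap: 7420 − 6946 + 2611 = 3085 bp
Sorted largest to smallest: 4335, 3085 bp.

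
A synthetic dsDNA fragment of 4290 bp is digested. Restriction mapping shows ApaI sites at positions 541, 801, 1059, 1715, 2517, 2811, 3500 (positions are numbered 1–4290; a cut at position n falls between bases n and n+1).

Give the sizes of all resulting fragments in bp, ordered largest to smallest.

Linear molecule, 7 cuts → 8 fragments:
  541 − 0 = 541 bp
  801 − 541 = 260 bp
  1059 − 801 = 258 bp
  1715 − 1059 = 656 bp
  2517 − 1715 = 802 bp
  2811 − 2517 = 294 bp
  3500 − 2811 = 689 bp
  4290 − 3500 = 790 bp
Sorted largest to smallest: 802, 790, 689, 656, 541, 294, 260, 258 bp.

802, 790, 689, 656, 541, 294, 260, 258 bp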